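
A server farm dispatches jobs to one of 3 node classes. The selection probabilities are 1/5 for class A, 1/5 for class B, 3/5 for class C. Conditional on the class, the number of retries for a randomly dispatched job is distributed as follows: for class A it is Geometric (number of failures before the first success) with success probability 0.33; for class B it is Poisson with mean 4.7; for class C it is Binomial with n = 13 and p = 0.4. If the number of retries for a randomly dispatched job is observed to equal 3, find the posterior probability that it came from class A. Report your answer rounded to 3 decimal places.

Likelihoods P(X=3 | ·): A: 0.0992518; B: 0.157383; C: 0.110677.
Posterior ∝ prior × likelihood. Numerator for A: 0.2·0.0992518 = 0.0198504.
Normalizing constant: 0.2·0.0992518 + 0.2·0.157383 + 0.6·0.110677 = 0.117733.
P(A | observation) = 0.0198504 / 0.117733 = 0.168604.

0.169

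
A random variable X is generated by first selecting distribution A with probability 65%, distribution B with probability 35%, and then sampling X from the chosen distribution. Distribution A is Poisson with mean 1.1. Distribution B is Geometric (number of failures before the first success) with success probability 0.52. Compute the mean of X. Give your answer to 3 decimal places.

1.038

Component means — A: 1.1; B: 0.923077.
E[X] = 0.65·1.1 + 0.35·0.923077 = 1.03808.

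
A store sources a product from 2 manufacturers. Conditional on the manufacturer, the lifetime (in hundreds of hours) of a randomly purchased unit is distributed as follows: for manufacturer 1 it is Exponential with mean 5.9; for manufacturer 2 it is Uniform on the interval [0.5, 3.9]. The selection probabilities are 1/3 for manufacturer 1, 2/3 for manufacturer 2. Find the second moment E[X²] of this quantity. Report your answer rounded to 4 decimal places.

For each component E[X²] = Var + (mean)², giving 1: 69.62; 2: 5.80333.
Overall E[X²] = 0.333333·69.62 + 0.666667·5.80333 = 27.0756.

27.0756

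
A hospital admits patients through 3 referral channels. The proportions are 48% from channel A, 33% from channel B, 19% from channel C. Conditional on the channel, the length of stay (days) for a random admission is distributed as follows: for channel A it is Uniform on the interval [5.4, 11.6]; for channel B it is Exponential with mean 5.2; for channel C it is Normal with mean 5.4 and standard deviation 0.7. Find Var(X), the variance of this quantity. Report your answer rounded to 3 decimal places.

13.158

Per component, A: μ=8.5, E[X²]=75.4533; B: μ=5.2, E[X²]=54.08; C: μ=5.4, E[X²]=29.65.
E[X] = 0.48·8.5 + 0.33·5.2 + 0.19·5.4 = 6.822.
E[X²] = 0.48·75.4533 + 0.33·54.08 + 0.19·29.65 = 59.6975.
Var(X) = E[X²] − (E[X])² = 59.6975 − 46.5397 = 13.1578.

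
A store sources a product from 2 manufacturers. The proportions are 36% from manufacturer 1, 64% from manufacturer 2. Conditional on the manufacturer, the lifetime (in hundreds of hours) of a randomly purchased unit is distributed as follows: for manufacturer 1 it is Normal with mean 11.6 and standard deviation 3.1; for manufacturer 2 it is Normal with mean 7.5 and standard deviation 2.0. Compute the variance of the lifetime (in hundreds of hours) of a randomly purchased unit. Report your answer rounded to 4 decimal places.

9.8926

Per component, 1: μ=11.6, E[X²]=144.17; 2: μ=7.5, E[X²]=60.25.
E[X] = 0.36·11.6 + 0.64·7.5 = 8.976.
E[X²] = 0.36·144.17 + 0.64·60.25 = 90.4612.
Var(X) = E[X²] − (E[X])² = 90.4612 − 80.5686 = 9.89262.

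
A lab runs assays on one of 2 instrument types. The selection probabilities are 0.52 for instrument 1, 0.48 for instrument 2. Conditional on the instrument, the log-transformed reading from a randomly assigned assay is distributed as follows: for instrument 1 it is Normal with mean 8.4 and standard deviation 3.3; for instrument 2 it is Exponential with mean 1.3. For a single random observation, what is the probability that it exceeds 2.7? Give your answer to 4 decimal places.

Conditional on each instrument, P(X > 2.7): 1: 0.957941; 2: 0.125315.
By total probability, P(X > 2.7) = 0.52·0.957941 + 0.48·0.125315 = 0.55828.

0.5583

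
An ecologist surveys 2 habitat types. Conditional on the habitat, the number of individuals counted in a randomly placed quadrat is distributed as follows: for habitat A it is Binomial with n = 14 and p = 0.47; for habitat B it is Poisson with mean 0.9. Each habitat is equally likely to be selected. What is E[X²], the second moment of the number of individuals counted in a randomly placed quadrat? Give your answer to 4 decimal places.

24.2469

For each component E[X²] = Var + (mean)², giving A: 46.7838; B: 1.71.
Overall E[X²] = 0.5·46.7838 + 0.5·1.71 = 24.2469.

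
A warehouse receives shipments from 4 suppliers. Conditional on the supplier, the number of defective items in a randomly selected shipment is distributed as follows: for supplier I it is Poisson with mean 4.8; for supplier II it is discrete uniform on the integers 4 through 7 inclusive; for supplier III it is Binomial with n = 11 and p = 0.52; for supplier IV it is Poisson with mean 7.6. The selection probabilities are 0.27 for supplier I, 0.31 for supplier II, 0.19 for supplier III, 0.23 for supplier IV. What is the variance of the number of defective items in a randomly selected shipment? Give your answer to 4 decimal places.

4.9962

Per component, I: μ=4.8, E[X²]=27.84; II: μ=5.5, E[X²]=31.5; III: μ=5.72, E[X²]=35.464; IV: μ=7.6, E[X²]=65.36.
E[X] = 0.27·4.8 + 0.31·5.5 + 0.19·5.72 + 0.23·7.6 = 5.8358.
E[X²] = 0.27·27.84 + 0.31·31.5 + 0.19·35.464 + 0.23·65.36 = 39.0528.
Var(X) = E[X²] − (E[X])² = 39.0528 − 34.0566 = 4.9962.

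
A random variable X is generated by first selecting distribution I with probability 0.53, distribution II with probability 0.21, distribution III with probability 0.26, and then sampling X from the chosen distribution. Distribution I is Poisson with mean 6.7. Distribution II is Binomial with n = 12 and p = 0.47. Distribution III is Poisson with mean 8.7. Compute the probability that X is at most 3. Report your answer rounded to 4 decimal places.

Conditional on each component, P(X ≤ 3): I: 0.098808; II: 0.106587; III: 0.0262032.
By total probability, P(X ≤ 3) = 0.53·0.098808 + 0.21·0.106587 + 0.26·0.0262032 = 0.0815642.

0.0816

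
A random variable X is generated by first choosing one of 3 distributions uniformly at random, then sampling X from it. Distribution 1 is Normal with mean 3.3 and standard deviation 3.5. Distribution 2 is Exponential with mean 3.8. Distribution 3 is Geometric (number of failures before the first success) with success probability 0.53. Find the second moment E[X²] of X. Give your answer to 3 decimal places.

18.160

For each component E[X²] = Var + (mean)², giving 1: 23.14; 2: 28.88; 3: 2.45959.
Overall E[X²] = 0.333333·23.14 + 0.333333·28.88 + 0.333333·2.45959 = 18.1599.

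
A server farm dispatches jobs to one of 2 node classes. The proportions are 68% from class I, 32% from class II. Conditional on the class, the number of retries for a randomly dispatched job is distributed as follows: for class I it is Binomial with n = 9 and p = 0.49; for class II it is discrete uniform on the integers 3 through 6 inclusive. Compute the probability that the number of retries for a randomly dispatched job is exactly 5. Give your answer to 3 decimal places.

Conditional on each class, P(X = 5): I: 0.240786; II: 0.25.
By total probability, P(X = 5) = 0.68·0.240786 + 0.32·0.25 = 0.243735.

0.244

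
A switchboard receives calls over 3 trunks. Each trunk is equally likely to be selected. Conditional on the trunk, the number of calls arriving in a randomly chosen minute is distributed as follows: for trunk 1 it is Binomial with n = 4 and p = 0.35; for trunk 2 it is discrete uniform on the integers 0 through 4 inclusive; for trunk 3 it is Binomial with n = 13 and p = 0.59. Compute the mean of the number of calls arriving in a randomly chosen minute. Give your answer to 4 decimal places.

Component means — 1: 1.4; 2: 2; 3: 7.67.
E[X] = 0.333333·1.4 + 0.333333·2 + 0.333333·7.67 = 3.69.

3.6900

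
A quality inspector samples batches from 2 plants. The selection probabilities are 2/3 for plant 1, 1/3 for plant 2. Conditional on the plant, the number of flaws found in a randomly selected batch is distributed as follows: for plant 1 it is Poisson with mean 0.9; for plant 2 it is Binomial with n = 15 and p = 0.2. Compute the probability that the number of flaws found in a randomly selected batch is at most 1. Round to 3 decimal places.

Conditional on each plant, P(X ≤ 1): 1: 0.772482; 2: 0.167126.
By total probability, P(X ≤ 1) = 0.666667·0.772482 + 0.333333·0.167126 = 0.570697.

0.571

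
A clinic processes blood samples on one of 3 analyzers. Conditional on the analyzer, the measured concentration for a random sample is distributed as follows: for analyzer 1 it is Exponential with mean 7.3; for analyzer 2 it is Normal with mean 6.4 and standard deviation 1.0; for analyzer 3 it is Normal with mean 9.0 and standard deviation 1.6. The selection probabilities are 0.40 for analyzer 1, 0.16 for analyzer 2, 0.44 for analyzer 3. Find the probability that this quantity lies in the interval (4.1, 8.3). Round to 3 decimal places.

Conditional on each analyzer, P(4.1 < X < 8.3): 1: 0.249487; 2: 0.960559; 3: 0.329777.
By total probability, P(4.1 < X < 8.3) = 0.4·0.249487 + 0.16·0.960559 + 0.44·0.329777 = 0.398586.

0.399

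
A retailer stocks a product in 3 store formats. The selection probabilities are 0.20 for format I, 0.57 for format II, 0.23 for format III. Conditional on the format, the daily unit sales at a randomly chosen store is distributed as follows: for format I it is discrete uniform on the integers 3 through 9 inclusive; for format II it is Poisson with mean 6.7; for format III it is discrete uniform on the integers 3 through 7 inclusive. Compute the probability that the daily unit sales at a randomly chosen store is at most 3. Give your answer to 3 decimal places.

Conditional on each format, P(X ≤ 3): I: 0.142857; II: 0.098808; III: 0.2.
By total probability, P(X ≤ 3) = 0.2·0.142857 + 0.57·0.098808 + 0.23·0.2 = 0.130892.

0.131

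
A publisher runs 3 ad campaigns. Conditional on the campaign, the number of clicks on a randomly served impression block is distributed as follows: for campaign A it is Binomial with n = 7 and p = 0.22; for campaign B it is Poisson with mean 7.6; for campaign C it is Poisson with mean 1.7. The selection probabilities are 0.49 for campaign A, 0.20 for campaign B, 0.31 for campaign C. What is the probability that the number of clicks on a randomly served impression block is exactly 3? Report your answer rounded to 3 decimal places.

Conditional on each campaign, P(X = 3): A: 0.137948; B: 0.0366144; C: 0.149587.
By total probability, P(X = 3) = 0.49·0.137948 + 0.2·0.0366144 + 0.31·0.149587 = 0.121289.

0.121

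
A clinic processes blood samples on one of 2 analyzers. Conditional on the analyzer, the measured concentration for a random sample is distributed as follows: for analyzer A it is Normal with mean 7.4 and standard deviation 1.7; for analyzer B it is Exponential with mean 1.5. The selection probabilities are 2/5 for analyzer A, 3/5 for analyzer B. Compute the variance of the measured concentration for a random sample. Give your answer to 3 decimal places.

Per component, A: μ=7.4, E[X²]=57.65; B: μ=1.5, E[X²]=4.5.
E[X] = 0.4·7.4 + 0.6·1.5 = 3.86.
E[X²] = 0.4·57.65 + 0.6·4.5 = 25.76.
Var(X) = E[X²] − (E[X])² = 25.76 − 14.8996 = 10.8604.

10.860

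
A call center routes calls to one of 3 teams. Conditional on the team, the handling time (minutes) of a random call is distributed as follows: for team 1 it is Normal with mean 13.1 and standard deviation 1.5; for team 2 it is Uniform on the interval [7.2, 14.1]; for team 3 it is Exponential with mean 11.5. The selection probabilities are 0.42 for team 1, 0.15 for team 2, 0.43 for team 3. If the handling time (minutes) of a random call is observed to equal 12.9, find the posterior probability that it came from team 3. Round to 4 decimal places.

Likelihoods f(12.9 | ·): 1: 0.263608; 2: 0.144928; 3: 0.0283229.
Posterior ∝ prior × likelihood. Numerator for 3: 0.43·0.0283229 = 0.0121788.
Normalizing constant: 0.42·0.263608 + 0.15·0.144928 + 0.43·0.0283229 = 0.144633.
P(3 | observation) = 0.0121788 / 0.144633 = 0.0842049.

0.0842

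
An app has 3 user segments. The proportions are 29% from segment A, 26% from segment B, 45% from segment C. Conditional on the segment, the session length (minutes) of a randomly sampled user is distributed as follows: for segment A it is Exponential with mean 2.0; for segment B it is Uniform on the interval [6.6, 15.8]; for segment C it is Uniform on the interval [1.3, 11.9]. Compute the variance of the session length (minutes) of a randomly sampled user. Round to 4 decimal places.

Per component, A: μ=2, E[X²]=8; B: μ=11.2, E[X²]=132.493; C: μ=6.6, E[X²]=52.9233.
E[X] = 0.29·2 + 0.26·11.2 + 0.45·6.6 = 6.462.
E[X²] = 0.29·8 + 0.26·132.493 + 0.45·52.9233 = 60.5838.
Var(X) = E[X²] − (E[X])² = 60.5838 − 41.7574 = 18.8263.

18.8263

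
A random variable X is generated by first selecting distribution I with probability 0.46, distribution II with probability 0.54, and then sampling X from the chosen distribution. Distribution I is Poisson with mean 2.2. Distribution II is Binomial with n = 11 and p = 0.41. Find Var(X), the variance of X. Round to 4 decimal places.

Per component, I: μ=2.2, E[X²]=7.04; II: μ=4.51, E[X²]=23.001.
E[X] = 0.46·2.2 + 0.54·4.51 = 3.4474.
E[X²] = 0.46·7.04 + 0.54·23.001 = 15.6589.
Var(X) = E[X²] − (E[X])² = 15.6589 − 11.8846 = 3.77437.

3.7744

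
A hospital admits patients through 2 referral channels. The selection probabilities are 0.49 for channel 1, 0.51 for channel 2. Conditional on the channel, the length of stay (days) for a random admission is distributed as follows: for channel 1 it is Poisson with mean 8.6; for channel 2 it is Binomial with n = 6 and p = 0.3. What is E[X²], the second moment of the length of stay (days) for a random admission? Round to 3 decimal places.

For each component E[X²] = Var + (mean)², giving 1: 82.56; 2: 4.5.
Overall E[X²] = 0.49·82.56 + 0.51·4.5 = 42.7494.

42.749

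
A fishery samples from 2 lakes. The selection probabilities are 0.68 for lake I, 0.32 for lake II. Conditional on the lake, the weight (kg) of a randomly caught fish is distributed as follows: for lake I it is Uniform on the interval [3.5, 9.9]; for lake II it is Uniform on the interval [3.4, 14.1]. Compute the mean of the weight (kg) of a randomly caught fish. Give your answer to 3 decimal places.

Component means — I: 6.7; II: 8.75.
E[X] = 0.68·6.7 + 0.32·8.75 = 7.356.

7.356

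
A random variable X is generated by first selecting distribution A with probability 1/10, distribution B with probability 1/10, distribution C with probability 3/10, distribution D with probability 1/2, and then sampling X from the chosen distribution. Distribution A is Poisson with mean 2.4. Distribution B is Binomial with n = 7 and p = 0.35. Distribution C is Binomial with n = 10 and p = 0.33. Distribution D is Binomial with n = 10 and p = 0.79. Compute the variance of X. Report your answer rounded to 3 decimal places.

Per component, A: μ=2.4, E[X²]=8.16; B: μ=2.45, E[X²]=7.595; C: μ=3.3, E[X²]=13.101; D: μ=7.9, E[X²]=64.069.
E[X] = 0.1·2.4 + 0.1·2.45 + 0.3·3.3 + 0.5·7.9 = 5.425.
E[X²] = 0.1·8.16 + 0.1·7.595 + 0.3·13.101 + 0.5·64.069 = 37.5403.
Var(X) = E[X²] − (E[X])² = 37.5403 − 29.4306 = 8.10968.

8.110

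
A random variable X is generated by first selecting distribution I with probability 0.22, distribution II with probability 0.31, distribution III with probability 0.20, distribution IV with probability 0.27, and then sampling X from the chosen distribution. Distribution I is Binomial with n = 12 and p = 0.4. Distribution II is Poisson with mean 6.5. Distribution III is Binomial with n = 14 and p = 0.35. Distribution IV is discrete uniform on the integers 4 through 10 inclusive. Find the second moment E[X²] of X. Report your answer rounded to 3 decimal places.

For each component E[X²] = Var + (mean)², giving I: 25.92; II: 48.75; III: 27.195; IV: 53.
Overall E[X²] = 0.22·25.92 + 0.31·48.75 + 0.2·27.195 + 0.27·53 = 40.5639.

40.564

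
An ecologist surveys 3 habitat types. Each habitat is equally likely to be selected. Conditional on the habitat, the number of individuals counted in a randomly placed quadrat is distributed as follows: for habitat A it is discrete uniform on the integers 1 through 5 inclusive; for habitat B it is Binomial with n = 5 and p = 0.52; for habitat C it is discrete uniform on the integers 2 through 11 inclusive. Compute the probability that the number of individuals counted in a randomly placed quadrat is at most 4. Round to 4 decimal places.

Conditional on each habitat, P(X ≤ 4): A: 0.8; B: 0.96198; C: 0.3.
By total probability, P(X ≤ 4) = 0.333333·0.8 + 0.333333·0.96198 + 0.333333·0.3 = 0.687327.

0.6873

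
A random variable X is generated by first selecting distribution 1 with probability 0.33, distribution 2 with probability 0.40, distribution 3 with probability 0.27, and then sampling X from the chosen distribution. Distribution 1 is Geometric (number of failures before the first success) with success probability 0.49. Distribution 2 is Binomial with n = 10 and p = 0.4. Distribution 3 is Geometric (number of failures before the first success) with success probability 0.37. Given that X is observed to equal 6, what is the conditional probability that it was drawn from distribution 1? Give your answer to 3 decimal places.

0.053

Likelihoods P(X=6 | ·): 1: 0.00862218; 2: 0.111477; 3: 0.0231337.
Posterior ∝ prior × likelihood. Numerator for 1: 0.33·0.00862218 = 0.00284532.
Normalizing constant: 0.33·0.00862218 + 0.4·0.111477 + 0.27·0.0231337 = 0.0536821.
P(1 | observation) = 0.00284532 / 0.0536821 = 0.0530031.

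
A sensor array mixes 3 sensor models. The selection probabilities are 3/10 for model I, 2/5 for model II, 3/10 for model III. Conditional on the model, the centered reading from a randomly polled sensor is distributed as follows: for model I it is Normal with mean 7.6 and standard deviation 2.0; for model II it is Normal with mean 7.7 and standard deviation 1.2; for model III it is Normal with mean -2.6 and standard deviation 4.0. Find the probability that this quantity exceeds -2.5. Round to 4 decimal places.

Conditional on each model, P(X > -2.5): I: 1; II: 1; III: 0.490027.
By total probability, P(X > -2.5) = 0.3·1 + 0.4·1 + 0.3·0.490027 = 0.847008.

0.8470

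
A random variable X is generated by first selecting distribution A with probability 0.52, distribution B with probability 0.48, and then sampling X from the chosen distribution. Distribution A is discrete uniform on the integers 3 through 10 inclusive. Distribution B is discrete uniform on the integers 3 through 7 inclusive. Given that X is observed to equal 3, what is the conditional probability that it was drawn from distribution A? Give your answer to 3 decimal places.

Likelihoods P(X=3 | ·): A: 0.125; B: 0.2.
Posterior ∝ prior × likelihood. Numerator for A: 0.52·0.125 = 0.065.
Normalizing constant: 0.52·0.125 + 0.48·0.2 = 0.161.
P(A | observation) = 0.065 / 0.161 = 0.403727.

0.404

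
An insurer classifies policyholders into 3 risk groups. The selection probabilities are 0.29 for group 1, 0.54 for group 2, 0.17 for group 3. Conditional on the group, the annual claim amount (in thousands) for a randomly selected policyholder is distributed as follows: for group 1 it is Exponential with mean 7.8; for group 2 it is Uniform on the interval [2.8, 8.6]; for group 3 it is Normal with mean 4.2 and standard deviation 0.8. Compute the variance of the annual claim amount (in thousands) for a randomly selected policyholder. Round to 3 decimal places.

Per component, 1: μ=7.8, E[X²]=121.68; 2: μ=5.7, E[X²]=35.2933; 3: μ=4.2, E[X²]=18.28.
E[X] = 0.29·7.8 + 0.54·5.7 + 0.17·4.2 = 6.054.
E[X²] = 0.29·121.68 + 0.54·35.2933 + 0.17·18.28 = 57.4532.
Var(X) = E[X²] − (E[X])² = 57.4532 − 36.6509 = 20.8023.

20.802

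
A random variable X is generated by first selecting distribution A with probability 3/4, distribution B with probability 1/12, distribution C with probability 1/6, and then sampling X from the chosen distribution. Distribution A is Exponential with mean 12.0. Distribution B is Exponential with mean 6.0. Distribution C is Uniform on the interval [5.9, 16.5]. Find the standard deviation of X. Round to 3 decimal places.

Per component, A: μ=12, E[X²]=288; B: μ=6, E[X²]=72; C: μ=11.2, E[X²]=134.803.
E[X] = 0.75·12 + 0.0833333·6 + 0.166667·11.2 = 11.3667.
E[X²] = 0.75·288 + 0.0833333·72 + 0.166667·134.803 = 244.467.
Var(X) = E[X²] − (E[X])² = 244.467 − 129.201 = 115.266.
SD(X) = √115.266 = 10.7362.

10.736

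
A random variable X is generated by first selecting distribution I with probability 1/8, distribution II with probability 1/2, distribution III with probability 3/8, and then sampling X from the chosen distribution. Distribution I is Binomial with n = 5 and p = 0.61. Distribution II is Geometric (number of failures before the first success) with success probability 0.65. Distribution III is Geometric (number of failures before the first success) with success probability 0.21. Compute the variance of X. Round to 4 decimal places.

Per component, I: μ=3.05, E[X²]=10.492; II: μ=0.538462, E[X²]=1.11834; III: μ=3.7619, E[X²]=32.0658.
E[X] = 0.125·3.05 + 0.5·0.538462 + 0.375·3.7619 = 2.0612.
E[X²] = 0.125·10.492 + 0.5·1.11834 + 0.375·32.0658 = 13.8953.
Var(X) = E[X²] − (E[X])² = 13.8953 − 4.24853 = 9.64681.

9.6468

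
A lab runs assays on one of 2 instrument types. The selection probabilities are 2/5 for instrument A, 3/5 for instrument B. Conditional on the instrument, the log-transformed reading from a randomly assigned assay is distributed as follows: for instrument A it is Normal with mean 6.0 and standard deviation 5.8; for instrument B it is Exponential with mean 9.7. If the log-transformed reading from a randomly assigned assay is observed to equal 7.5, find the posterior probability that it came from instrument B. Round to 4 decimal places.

Likelihoods f(7.5 | ·): A: 0.0665209; B: 0.047581.
Posterior ∝ prior × likelihood. Numerator for B: 0.6·0.047581 = 0.0285486.
Normalizing constant: 0.4·0.0665209 + 0.6·0.047581 = 0.055157.
P(B | observation) = 0.0285486 / 0.055157 = 0.517588.

0.5176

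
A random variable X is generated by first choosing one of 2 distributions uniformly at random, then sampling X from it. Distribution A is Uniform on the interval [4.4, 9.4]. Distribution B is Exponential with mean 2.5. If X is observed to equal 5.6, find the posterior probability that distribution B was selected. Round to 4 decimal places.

0.1755

Likelihoods f(5.6 | ·): A: 0.2; B: 0.0425834.
Posterior ∝ prior × likelihood. Numerator for B: 0.5·0.0425834 = 0.0212917.
Normalizing constant: 0.5·0.2 + 0.5·0.0425834 = 0.121292.
P(B | observation) = 0.0212917 / 0.121292 = 0.175541.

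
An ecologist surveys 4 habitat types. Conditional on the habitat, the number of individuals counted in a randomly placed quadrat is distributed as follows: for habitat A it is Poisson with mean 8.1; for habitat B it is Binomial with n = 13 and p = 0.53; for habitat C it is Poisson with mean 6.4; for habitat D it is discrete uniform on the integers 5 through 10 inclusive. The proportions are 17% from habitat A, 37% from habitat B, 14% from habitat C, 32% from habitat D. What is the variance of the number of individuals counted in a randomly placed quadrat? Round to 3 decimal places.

4.696

Per component, A: μ=8.1, E[X²]=73.71; B: μ=6.89, E[X²]=50.7104; C: μ=6.4, E[X²]=47.36; D: μ=7.5, E[X²]=59.1667.
E[X] = 0.17·8.1 + 0.37·6.89 + 0.14·6.4 + 0.32·7.5 = 7.2223.
E[X²] = 0.17·73.71 + 0.37·50.7104 + 0.14·47.36 + 0.32·59.1667 = 56.8573.
Var(X) = E[X²] − (E[X])² = 56.8573 − 52.1616 = 4.69566.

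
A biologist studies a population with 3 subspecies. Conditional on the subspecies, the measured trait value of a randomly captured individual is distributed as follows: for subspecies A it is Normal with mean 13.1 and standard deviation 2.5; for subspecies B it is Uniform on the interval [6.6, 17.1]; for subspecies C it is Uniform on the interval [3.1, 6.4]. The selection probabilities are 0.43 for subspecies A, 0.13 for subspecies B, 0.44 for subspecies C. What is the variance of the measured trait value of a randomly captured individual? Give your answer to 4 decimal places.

20.4435

Per component, A: μ=13.1, E[X²]=177.86; B: μ=11.85, E[X²]=149.61; C: μ=4.75, E[X²]=23.47.
E[X] = 0.43·13.1 + 0.13·11.85 + 0.44·4.75 = 9.2635.
E[X²] = 0.43·177.86 + 0.13·149.61 + 0.44·23.47 = 106.256.
Var(X) = E[X²] − (E[X])² = 106.256 − 85.8124 = 20.4435.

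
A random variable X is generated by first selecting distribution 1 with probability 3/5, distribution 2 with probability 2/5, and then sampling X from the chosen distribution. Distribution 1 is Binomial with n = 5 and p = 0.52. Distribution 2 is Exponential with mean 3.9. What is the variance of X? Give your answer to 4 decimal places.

Per component, 1: μ=2.6, E[X²]=8.008; 2: μ=3.9, E[X²]=30.42.
E[X] = 0.6·2.6 + 0.4·3.9 = 3.12.
E[X²] = 0.6·8.008 + 0.4·30.42 = 16.9728.
Var(X) = E[X²] − (E[X])² = 16.9728 − 9.7344 = 7.2384.

7.2384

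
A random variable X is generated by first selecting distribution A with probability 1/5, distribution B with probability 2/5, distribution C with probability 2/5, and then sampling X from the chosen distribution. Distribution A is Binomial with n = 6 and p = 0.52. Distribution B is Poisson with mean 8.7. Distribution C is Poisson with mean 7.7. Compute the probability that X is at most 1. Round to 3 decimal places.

Conditional on each component, P(X ≤ 1): A: 0.0917294; B: 0.00161588; C: 0.0039396.
By total probability, P(X ≤ 1) = 0.2·0.0917294 + 0.4·0.00161588 + 0.4·0.0039396 = 0.0205681.

0.021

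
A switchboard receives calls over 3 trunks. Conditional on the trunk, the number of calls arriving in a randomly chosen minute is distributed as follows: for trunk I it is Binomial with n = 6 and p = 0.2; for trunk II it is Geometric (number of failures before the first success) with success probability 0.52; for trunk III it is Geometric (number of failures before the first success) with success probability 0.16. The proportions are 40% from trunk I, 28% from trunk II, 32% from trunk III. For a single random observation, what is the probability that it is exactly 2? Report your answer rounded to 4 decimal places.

Conditional on each trunk, P(X = 2): I: 0.24576; II: 0.119808; III: 0.112896.
By total probability, P(X = 2) = 0.4·0.24576 + 0.28·0.119808 + 0.32·0.112896 = 0.167977.

0.1680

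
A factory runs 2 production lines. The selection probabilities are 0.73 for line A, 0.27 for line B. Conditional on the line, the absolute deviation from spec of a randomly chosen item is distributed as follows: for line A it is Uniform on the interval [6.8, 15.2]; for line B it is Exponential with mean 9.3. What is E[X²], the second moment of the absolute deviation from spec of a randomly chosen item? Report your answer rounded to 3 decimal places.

139.327

For each component E[X²] = Var + (mean)², giving A: 126.88; B: 172.98.
Overall E[X²] = 0.73·126.88 + 0.27·172.98 = 139.327.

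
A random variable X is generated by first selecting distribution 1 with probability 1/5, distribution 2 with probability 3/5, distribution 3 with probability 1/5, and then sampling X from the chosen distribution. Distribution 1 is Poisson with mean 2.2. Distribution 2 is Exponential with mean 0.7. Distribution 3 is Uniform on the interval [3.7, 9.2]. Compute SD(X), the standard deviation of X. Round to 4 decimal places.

Per component, 1: μ=2.2, E[X²]=7.04; 2: μ=0.7, E[X²]=0.98; 3: μ=6.45, E[X²]=44.1233.
E[X] = 0.2·2.2 + 0.6·0.7 + 0.2·6.45 = 2.15.
E[X²] = 0.2·7.04 + 0.6·0.98 + 0.2·44.1233 = 10.8207.
Var(X) = E[X²] − (E[X])² = 10.8207 − 4.6225 = 6.19817.
SD(X) = √6.19817 = 2.48961.

2.4896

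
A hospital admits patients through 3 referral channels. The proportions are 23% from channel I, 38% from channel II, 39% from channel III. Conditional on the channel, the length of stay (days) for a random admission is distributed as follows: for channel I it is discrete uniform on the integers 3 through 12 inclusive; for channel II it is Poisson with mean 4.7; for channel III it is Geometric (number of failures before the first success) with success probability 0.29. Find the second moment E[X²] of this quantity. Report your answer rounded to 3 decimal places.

For each component E[X²] = Var + (mean)², giving I: 64.5; II: 26.79; III: 14.4364.
Overall E[X²] = 0.23·64.5 + 0.38·26.79 + 0.39·14.4364 = 30.6454.

30.645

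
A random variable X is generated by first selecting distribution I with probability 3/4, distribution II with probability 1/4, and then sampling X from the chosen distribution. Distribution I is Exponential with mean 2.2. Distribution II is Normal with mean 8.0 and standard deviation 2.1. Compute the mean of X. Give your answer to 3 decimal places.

3.650

Component means — I: 2.2; II: 8.
E[X] = 0.75·2.2 + 0.25·8 = 3.65.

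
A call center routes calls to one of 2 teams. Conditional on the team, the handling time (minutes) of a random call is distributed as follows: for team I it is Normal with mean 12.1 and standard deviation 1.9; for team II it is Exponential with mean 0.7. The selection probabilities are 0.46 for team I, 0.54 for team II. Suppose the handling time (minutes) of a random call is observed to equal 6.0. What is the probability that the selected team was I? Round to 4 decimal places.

0.7925

Likelihoods f(6.0 | ·): I: 0.00121315; II: 0.000270631.
Posterior ∝ prior × likelihood. Numerator for I: 0.46·0.00121315 = 0.000558051.
Normalizing constant: 0.46·0.00121315 + 0.54·0.000270631 = 0.000704191.
P(I | observation) = 0.000558051 / 0.000704191 = 0.79247.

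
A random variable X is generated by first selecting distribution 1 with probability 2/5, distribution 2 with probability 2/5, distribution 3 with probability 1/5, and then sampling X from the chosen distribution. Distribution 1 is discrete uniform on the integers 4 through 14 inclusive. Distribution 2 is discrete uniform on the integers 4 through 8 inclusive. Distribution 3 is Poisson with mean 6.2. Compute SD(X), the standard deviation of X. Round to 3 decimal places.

Per component, 1: μ=9, E[X²]=91; 2: μ=6, E[X²]=38; 3: μ=6.2, E[X²]=44.64.
E[X] = 0.4·9 + 0.4·6 + 0.2·6.2 = 7.24.
E[X²] = 0.4·91 + 0.4·38 + 0.2·44.64 = 60.528.
Var(X) = E[X²] − (E[X])² = 60.528 − 52.4176 = 8.1104.
SD(X) = √8.1104 = 2.84788.

2.848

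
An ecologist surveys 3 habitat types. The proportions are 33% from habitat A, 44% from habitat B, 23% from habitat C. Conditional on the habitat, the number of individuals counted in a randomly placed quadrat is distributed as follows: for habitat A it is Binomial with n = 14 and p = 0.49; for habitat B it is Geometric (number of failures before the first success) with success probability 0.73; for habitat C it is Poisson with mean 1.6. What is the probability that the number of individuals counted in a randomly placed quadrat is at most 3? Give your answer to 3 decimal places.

0.661

Conditional on each habitat, P(X ≤ 3): A: 0.0339282; B: 0.994686; C: 0.921187.
By total probability, P(X ≤ 3) = 0.33·0.0339282 + 0.44·0.994686 + 0.23·0.921187 = 0.660731.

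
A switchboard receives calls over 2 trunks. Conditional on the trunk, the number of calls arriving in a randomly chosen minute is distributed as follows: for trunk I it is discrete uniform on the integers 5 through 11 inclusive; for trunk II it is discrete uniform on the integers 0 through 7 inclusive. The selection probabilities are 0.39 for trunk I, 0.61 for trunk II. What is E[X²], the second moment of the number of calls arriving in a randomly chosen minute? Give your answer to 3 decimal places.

For each component E[X²] = Var + (mean)², giving I: 68; II: 17.5.
Overall E[X²] = 0.39·68 + 0.61·17.5 = 37.195.

37.195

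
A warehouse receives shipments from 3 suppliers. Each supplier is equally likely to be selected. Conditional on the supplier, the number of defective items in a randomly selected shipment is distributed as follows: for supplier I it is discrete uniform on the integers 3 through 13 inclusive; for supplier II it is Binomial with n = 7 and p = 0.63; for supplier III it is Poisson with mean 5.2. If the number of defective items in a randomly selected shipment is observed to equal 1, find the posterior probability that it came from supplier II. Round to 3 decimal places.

0.283

Likelihoods P(X=1 | ·): I: 0; II: 0.0113149; III: 0.0286861.
Posterior ∝ prior × likelihood. Numerator for II: 0.333333·0.0113149 = 0.00377162.
Normalizing constant: 0.333333·0 + 0.333333·0.0113149 + 0.333333·0.0286861 = 0.0133337.
P(II | observation) = 0.00377162 / 0.0133337 = 0.282864.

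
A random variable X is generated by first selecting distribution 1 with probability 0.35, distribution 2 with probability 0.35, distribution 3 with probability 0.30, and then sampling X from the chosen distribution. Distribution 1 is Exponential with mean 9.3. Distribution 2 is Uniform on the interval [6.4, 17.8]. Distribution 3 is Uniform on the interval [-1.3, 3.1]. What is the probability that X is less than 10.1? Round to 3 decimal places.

Conditional on each component, P(X < 10.1): 1: 0.662443; 2: 0.324561; 3: 1.
By total probability, P(X < 10.1) = 0.35·0.662443 + 0.35·0.324561 + 0.3·1 = 0.645452.

0.645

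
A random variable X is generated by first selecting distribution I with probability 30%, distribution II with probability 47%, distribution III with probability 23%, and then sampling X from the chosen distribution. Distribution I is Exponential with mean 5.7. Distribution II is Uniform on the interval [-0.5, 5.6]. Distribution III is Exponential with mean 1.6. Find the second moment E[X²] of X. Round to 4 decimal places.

25.1852

For each component E[X²] = Var + (mean)², giving I: 64.98; II: 9.60333; III: 5.12.
Overall E[X²] = 0.3·64.98 + 0.47·9.60333 + 0.23·5.12 = 25.1852.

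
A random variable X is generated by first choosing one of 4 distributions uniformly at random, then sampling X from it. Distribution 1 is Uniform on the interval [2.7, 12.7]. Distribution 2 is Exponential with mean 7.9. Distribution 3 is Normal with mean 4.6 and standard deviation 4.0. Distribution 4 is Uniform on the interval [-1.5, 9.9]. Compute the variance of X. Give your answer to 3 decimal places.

27.308

Per component, 1: μ=7.7, E[X²]=67.6233; 2: μ=7.9, E[X²]=124.82; 3: μ=4.6, E[X²]=37.16; 4: μ=4.2, E[X²]=28.47.
E[X] = 0.25·7.7 + 0.25·7.9 + 0.25·4.6 + 0.25·4.2 = 6.1.
E[X²] = 0.25·67.6233 + 0.25·124.82 + 0.25·37.16 + 0.25·28.47 = 64.5183.
Var(X) = E[X²] − (E[X])² = 64.5183 − 37.21 = 27.3083.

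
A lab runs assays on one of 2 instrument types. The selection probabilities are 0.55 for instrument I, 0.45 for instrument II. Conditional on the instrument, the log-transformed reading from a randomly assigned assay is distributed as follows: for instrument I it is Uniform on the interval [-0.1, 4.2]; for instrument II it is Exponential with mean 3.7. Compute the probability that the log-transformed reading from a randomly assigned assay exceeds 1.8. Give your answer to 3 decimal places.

Conditional on each instrument, P(X > 1.8): I: 0.55814; II: 0.614783.
By total probability, P(X > 1.8) = 0.55·0.55814 + 0.45·0.614783 = 0.583629.

0.584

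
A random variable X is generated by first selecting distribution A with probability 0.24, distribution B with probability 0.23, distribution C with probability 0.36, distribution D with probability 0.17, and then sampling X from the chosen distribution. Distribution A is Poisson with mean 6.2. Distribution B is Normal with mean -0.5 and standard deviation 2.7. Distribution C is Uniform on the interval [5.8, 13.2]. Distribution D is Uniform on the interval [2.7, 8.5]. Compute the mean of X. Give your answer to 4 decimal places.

5.7450

Component means — A: 6.2; B: -0.5; C: 9.5; D: 5.6.
E[X] = 0.24·6.2 + 0.23·-0.5 + 0.36·9.5 + 0.17·5.6 = 5.745.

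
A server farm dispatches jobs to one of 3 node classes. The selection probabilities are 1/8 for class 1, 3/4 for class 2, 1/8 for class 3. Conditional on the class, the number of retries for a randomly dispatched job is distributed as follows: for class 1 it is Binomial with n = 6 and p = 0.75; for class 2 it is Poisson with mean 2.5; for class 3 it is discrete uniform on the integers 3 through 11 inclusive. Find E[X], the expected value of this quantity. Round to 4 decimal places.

Component means — 1: 4.5; 2: 2.5; 3: 7.
E[X] = 0.125·4.5 + 0.75·2.5 + 0.125·7 = 3.3125.

3.3125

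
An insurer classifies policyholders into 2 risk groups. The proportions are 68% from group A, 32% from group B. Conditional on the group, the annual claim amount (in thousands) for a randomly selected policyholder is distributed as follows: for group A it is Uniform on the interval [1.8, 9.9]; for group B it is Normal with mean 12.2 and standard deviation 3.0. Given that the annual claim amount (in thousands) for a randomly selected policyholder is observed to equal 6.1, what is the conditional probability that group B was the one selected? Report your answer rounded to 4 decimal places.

0.0603

Likelihoods f(6.1 | ·): A: 0.123457; B: 0.016827.
Posterior ∝ prior × likelihood. Numerator for B: 0.32·0.016827 = 0.00538463.
Normalizing constant: 0.68·0.123457 + 0.32·0.016827 = 0.0893352.
P(B | observation) = 0.00538463 / 0.0893352 = 0.0602744.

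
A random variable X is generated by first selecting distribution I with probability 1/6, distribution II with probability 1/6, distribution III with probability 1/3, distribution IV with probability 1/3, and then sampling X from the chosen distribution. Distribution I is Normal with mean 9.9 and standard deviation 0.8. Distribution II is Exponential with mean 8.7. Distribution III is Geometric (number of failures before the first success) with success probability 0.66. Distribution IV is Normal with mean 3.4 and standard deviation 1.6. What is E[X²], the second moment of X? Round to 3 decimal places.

For each component E[X²] = Var + (mean)², giving I: 98.65; II: 151.38; III: 1.04591; IV: 14.12.
Overall E[X²] = 0.166667·98.65 + 0.166667·151.38 + 0.333333·1.04591 + 0.333333·14.12 = 46.727.

46.727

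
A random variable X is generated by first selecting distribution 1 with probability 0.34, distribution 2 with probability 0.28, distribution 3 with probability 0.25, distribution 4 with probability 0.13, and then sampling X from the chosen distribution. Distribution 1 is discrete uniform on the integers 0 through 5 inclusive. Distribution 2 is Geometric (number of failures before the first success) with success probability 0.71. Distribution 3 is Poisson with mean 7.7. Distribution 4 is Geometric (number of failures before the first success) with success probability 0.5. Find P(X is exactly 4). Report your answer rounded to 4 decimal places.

Conditional on each component, P(X = 4): 1: 0.166667; 2: 0.0050217; 3: 0.0663261; 4: 0.03125.
By total probability, P(X = 4) = 0.34·0.166667 + 0.28·0.0050217 + 0.25·0.0663261 + 0.13·0.03125 = 0.0787168.

0.0787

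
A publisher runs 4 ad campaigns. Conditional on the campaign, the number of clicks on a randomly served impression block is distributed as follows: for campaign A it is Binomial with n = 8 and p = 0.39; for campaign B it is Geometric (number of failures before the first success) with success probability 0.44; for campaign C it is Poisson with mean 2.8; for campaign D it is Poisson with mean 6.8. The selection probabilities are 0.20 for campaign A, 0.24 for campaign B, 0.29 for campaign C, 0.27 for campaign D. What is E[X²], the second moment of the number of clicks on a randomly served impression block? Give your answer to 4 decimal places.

For each component E[X²] = Var + (mean)², giving A: 11.6376; B: 4.5124; C: 10.64; D: 53.04.
Overall E[X²] = 0.2·11.6376 + 0.24·4.5124 + 0.29·10.64 + 0.27·53.04 = 20.8169.

20.8169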